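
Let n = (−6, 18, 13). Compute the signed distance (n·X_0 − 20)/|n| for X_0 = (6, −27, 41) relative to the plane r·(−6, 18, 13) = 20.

-9/23

n·X_0 − 20 = -9.
|n| = 23, so the signed distance is -9/23.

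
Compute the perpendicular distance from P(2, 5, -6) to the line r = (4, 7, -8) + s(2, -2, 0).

Direction vector d = (2, -2, 0).
AP = (-2, -2, 2); AP·d = 0, |AP|² = 12, |d|² = 8.
distance² = |AP|² − (AP·d)²/|d|² = 12 − 0/8 = 12, so the distance is 2√3.

2√3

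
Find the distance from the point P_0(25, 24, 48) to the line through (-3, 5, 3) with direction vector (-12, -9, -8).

Direction vector d = (-12, -9, -8).
AP = (28, 19, 45), and AP × d = (253, -316, -24).
|AP × d|² = 164441 and |d|² = 289, so the distance is √(164441/289) = √569.

√569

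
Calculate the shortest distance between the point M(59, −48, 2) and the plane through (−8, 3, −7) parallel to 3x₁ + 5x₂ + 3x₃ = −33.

27√43/43

Parallel planes share the normal n = (3, 5, 3); since (−8, 3, −7) lies on the plane, its equation is 3x₁ + 5x₂ + 3x₃ = -30.
Then n·(59, −48, 2) − (−30) = −27.
|n| = √(9 + 25 + 9) = √43, so the distance is |-27|/√43 = 27/√43.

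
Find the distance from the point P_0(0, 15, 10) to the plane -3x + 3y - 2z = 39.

n = (-3, 3, -2); n·P − 39 = -14; |n| = √22; distance = 14/√22 = 7√22/11.

14/√22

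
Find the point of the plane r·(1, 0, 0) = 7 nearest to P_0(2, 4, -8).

The perpendicular from P_0 has direction n = (1, 0, 0): r = (2, 4, -8) + t(1, 0, 0).
Substitute into the plane: n·(P_0 + tn) = 7 gives 2 + 1t = 7, so t = 5.
Foot = (2, 4, -8) + 5·(1, 0, 0) = (7, 4, -8).

(7, 4, -8)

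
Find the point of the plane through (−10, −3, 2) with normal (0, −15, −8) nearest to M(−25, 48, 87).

n = (0, −15, −8), |n|² = 289, and n·M − 29 = -1445.
t = -1445/289 = -5, so the foot is M − t·n = (−25, 48, 87) − (-5)·(0, −15, −8) = (−25, −27, 47).

(-25, -27, 47)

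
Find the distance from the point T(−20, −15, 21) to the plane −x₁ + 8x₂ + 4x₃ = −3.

13/9

d = |(-1)·(-20) + 8·(-15) + 4·21 − (-3)| / √(1 + 64 + 16) = |-13| / 9 = 13/9.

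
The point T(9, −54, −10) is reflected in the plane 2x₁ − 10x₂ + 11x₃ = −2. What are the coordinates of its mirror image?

n = (2, −10, 11), |n|² = 225, n·T − (-2) = 450, so t = 450/225 = 2.
Foot F = T − 2·n = (5, −34, −32); the reflection is 2F − T = (1, −14, −54).

(1, -14, -54)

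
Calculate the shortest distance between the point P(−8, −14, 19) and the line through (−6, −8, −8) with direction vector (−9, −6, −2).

Direction vector d = (−9, −6, −2).
AP = (−2, −6, 27); AP·d = 0, |AP|² = 769, |d|² = 121.
distance² = |AP|² − (AP·d)²/|d|² = 769 − 0/121 = 769, so the distance is √769.

√769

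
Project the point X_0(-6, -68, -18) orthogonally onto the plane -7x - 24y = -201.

The perpendicular from X_0 has direction n = (-7, -24, 0): r = (-6, -68, -18) + t(-7, -24, 0).
Substitute into the plane: n·(X_0 + tn) = -201 gives 1674 + 625t = -201, so t = -3.
Foot = (-6, -68, -18) + (-3)·(-7, -24, 0) = (15, 4, -18).

(15, 4, -18)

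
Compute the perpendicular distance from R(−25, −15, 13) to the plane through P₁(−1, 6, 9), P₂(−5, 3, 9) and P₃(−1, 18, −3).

P₁P₂ = (−4, −3, 0) and P₁P₃ = (0, 12, −12), so a normal is n = P₁P₂ × P₁P₃ = (36, −48, −48).
d = |36·(-25) + (-48)·(-15) + (-48)·13 − (-756)| / √(1296 + 2304 + 2304) = |-48| / (12√41) = 4√41/41.

4/√41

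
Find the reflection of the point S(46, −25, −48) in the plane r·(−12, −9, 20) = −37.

n = (−12, −9, 20), |n|² = 625, n·S − (-37) = -1250, so t = -1250/625 = -2.
Foot F = S − (-2)·n = (22, −43, −8); the reflection is 2F − S = (−2, −61, 32).

(-2, -61, 32)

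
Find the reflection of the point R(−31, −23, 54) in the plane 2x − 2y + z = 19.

n = (2, −2, 1), |n|² = 9, n·R − 19 = 19, so t = 19/9.
Foot F = R − (19/9)·n = (−317/9, −169/9, 467/9); the reflection is 2F − R = (−355/9, −131/9, 448/9).

(-355/9, -131/9, 448/9)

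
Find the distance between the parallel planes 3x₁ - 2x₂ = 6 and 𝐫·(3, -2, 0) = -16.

22/√13

With common normal n = (3, -2, 0) (|n| = √13), the distance is |6 − (-16)|/|n| = 22/√13 = 22√13/13.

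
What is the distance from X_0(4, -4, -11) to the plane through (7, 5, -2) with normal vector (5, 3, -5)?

3√59/59

The plane has equation n·(r − (7, 5, -2)) = 0, i.e. n·r = 60.
Then n·(4, -4, -11) - 60 = 3.
|n| = √(25 + 9 + 25) = √59, so the distance is |3|/√59 = 3/√59.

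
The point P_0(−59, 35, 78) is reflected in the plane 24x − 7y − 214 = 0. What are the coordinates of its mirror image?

With n = (24, −7, 0), the signed offset is (n·P_0 − 214)/|n|² = -1875/625 = -3.
P_0' = P_0 − 2t·n = (−59, 35, 78) − (-6)·(24, −7, 0) = (85, −7, 78).

(85, -7, 78)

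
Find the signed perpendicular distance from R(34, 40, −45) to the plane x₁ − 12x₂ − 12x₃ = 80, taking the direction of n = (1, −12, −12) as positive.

n·R − 80 = 14.
|n| = 17, so the signed distance is 14/17.

14/17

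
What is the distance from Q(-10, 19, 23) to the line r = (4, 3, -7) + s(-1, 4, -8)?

Direction vector d = (-1, 4, -8).
AP = (-14, 16, 30), and AP × d = (-248, -142, -40).
|AP × d|² = 83268 and |d|² = 81, so the distance is √(83268/81) = √1028 = 2√257.

2√257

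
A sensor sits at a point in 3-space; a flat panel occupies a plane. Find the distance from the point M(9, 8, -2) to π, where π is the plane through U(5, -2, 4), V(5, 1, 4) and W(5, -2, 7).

UV = (0, 3, 0) and UW = (0, 0, 3), so a normal is n = UV × UW = (9, 0, 0).
Then n·(9, 8, -2) - 45 = 36.
|n| = √(81 + 0 + 0) = 9, so the distance is |36|/9 = 4.

4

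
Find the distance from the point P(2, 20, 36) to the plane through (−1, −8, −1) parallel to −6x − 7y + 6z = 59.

Parallel planes share the normal n = (−6, −7, 6); since (−1, −8, −1) lies on the plane, its equation is −6x − 7y + 6z = 56.
Then n·(2, 20, 36) − 56 = 8.
|n| = √(36 + 49 + 36) = 11, so the distance is |8|/11 = 8/11.

8/11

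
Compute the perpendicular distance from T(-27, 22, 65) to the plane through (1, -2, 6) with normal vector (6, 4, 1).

The plane has equation n·(r − (1, -2, 6)) = 0, i.e. n·r = 4.
d = |6·(-27) + 4·22 + 1·65 − 4| / √(36 + 16 + 1) = |-13| / √53 = 13/√53.

13√53/53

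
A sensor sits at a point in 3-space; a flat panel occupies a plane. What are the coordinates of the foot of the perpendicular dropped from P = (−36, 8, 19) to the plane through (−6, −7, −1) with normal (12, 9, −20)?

The perpendicular from P has direction n = (12, 9, −20): r = (−36, 8, 19) + t(12, 9, −20).
Substitute into the plane: n·(P + tn) = -115 gives -740 + 625t = -115, so t = 1.
Foot = (−36, 8, 19) + 1·(12, 9, −20) = (−24, 17, −1).

(-24, 17, -1)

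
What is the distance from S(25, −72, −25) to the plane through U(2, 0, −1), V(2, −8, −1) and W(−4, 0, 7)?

4

UV = (0, −8, 0) and UW = (−6, 0, 8), so a normal is n = UV × UW = (−64, 0, −48).
Then n·(25, −72, −25) − (−80) = −320.
|n| = √(4096 + 0 + 2304) = 80, so the distance is |-320|/80 = 4.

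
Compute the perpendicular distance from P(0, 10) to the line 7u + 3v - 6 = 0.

The normal to the line is n = (7, 3) with |n| = √58.
|n·P − 6| = |30 − 6| = 24, so the distance is 24/√58 = 12√58/29.

12√58/29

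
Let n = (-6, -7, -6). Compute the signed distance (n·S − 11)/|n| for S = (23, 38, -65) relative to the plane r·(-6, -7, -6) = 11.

-25/11

n·S − 11 = -25.
|n| = 11, so the signed distance is -25/11.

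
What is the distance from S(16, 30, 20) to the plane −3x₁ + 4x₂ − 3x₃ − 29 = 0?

d = |(-3)·16 + 4·30 + (-3)·20 − 29| / √(9 + 16 + 9) = |-17| / √34 = 17/√34.

17/√34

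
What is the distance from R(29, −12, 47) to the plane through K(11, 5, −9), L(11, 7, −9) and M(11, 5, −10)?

18

KL = (0, 2, 0) and KM = (0, 0, −1), so a normal is n = KL × KM = (−2, 0, 0).
d = |(-2)·29 − (-22)| / √(4 + 0 + 0) = |-36| / 2 = 18.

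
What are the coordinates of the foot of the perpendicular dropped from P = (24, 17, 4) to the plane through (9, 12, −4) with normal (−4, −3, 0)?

The perpendicular from P has direction n = (−4, −3, 0): r = (24, 17, 4) + μ(−4, −3, 0).
Substitute into the plane: n·(P + μn) = -72 gives -147 + 25μ = -72, so μ = 3.
Foot = (24, 17, 4) + 3·(−4, −3, 0) = (12, 8, 4).

(12, 8, 4)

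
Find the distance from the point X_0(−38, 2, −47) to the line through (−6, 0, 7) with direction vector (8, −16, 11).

2√545

Direction vector d = (8, −16, 11).
AP = (−32, 2, −54); AP·d = -882, |AP|² = 3944, |d|² = 441.
distance² = |AP|² − (AP·d)²/|d|² = 3944 − 777924/441 = 2180, so the distance is 2√545.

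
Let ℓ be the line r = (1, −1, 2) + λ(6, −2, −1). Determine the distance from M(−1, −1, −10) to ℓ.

Direction vector d = (6, −2, −1).
AP = (−2, 0, −12); AP·d = 0, |AP|² = 148, |d|² = 41.
distance² = |AP|² − (AP·d)²/|d|² = 148 − 0/41 = 148, so the distance is 2√37.

2√37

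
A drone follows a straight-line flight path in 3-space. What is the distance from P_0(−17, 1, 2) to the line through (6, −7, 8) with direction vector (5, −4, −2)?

Direction vector d = (5, −4, −2).
AP = (−23, 8, −6), and AP × d = (−40, −76, 52).
|AP × d|² = 10080 and |d|² = 45, so the distance is √(10080/45) = √224 = 4√14.

4√14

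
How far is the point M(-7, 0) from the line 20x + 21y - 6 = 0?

146/29

The normal to the line is n = (20, 21) with |n| = 29.
|n·M − 6| = |-140 − 6| = 146, so the distance is 146/29.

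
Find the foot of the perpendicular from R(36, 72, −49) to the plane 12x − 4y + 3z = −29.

(444/13, 944/13, -643/13)

n = (12, −4, 3), |n|² = 169, and n·R − (-29) = 26.
t = 26/169 = 2/13, so the foot is R − t·n = (36, 72, −49) − (2/13)·(12, −4, 3) = (444/13, 944/13, −643/13).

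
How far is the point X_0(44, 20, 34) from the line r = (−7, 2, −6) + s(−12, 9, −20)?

45

Direction vector d = (−12, 9, −20).
AP = (51, 18, 40); AP·d = -1250, |AP|² = 4525, |d|² = 625.
distance² = |AP|² − (AP·d)²/|d|² = 4525 − 1562500/625 = 2025, so the distance is 45.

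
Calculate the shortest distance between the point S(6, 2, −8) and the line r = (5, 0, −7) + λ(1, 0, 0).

Direction vector d = (1, 0, 0).
AP = (1, 2, −1); AP·d = 1, |AP|² = 6, |d|² = 1.
distance² = |AP|² − (AP·d)²/|d|² = 6 − 1/1 = 5, so the distance is √5.

√5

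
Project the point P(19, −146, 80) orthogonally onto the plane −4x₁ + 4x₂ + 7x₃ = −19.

(15, -142, 87)

n = (−4, 4, 7), |n|² = 81, and n·P − (-19) = -81.
t = -81/81 = -1, so the foot is P − t·n = (19, −146, 80) − (-1)·(−4, 4, 7) = (15, −142, 87).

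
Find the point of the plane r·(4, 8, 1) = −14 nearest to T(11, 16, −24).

n = (4, 8, 1), |n|² = 81, and n·T − (-14) = 162.
t = 162/81 = 2, so the foot is T − t·n = (11, 16, −24) − 2·(4, 8, 1) = (3, 0, −26).

(3, 0, -26)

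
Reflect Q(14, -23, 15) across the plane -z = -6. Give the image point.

(14, -23, -3)

With n = (0, 0, -1), the signed offset is (n·Q − (-6))/|n|² = -9/1 = -9.
Q' = Q − 2t·n = (14, -23, 15) − (-18)·(0, 0, -1) = (14, -23, -3).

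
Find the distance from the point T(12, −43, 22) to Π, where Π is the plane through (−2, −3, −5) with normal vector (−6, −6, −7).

3

The plane has equation n·(r − (−2, −3, −5)) = 0, i.e. n·r = 65.
Then n·(12, −43, 22) − 65 = −33.
|n| = √(36 + 36 + 49) = 11, so the distance is |-33|/11 = 3.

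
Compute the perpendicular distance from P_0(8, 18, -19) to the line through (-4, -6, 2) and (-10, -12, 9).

A direction vector is d = (-6, -6, 7).
AP = (12, 24, -21), and AP × d = (42, 42, 72).
|AP × d|² = 8712 and |d|² = 121, so the distance is √(8712/121) = √72 = 6√2.

6√2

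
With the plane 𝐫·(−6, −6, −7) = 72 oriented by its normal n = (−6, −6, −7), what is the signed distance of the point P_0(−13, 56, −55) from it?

5

n·P_0 − 72 = 55.
|n| = 11, so the signed distance is 55/11 = 5.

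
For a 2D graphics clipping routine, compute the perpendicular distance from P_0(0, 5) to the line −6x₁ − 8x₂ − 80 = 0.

The normal to the line is n = (−6, −8) with |n| = 10.
|n·P_0 − 80| = |-40 − 80| = 120, so the distance is 120/10 = 12.

12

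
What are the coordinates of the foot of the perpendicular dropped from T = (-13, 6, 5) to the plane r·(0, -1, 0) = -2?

n = (0, -1, 0), |n|² = 1, and n·T − (-2) = -4.
t = -4/1 = -4, so the foot is T − t·n = (-13, 6, 5) − (-4)·(0, -1, 0) = (-13, 2, 5).

(-13, 2, 5)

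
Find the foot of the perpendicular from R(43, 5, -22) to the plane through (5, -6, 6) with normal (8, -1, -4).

The perpendicular from R has direction n = (8, -1, -4): r = (43, 5, -22) + μ(8, -1, -4).
Substitute into the plane: n·(R + μn) = 22 gives 427 + 81μ = 22, so μ = -5.
Foot = (43, 5, -22) + (-5)·(8, -1, -4) = (3, 10, -2).

(3, 10, -2)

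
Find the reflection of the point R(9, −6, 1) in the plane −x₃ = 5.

With n = (0, 0, −1), the signed offset is (n·R − 5)/|n|² = -6/1 = -6.
R' = R − 2t·n = (9, −6, 1) − (-12)·(0, 0, −1) = (9, −6, −11).

(9, -6, -11)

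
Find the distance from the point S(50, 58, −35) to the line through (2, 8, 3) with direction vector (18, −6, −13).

2√1033

Direction vector d = (18, −6, −13).
AP = (48, 50, −38), and AP × d = (−878, −60, −1188).
|AP × d|² = 2185828 and |d|² = 529, so the distance is √(2185828/529) = √4132 = 2√1033.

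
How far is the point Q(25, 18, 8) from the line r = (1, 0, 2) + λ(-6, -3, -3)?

Direction vector d = (-6, -3, -3).
AP = (24, 18, 6); AP·d = -216, |AP|² = 936, |d|² = 54.
distance² = |AP|² − (AP·d)²/|d|² = 936 − 46656/54 = 72, so the distance is 6√2.

6√2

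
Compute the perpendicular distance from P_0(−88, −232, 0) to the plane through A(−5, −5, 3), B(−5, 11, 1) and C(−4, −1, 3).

9

AB = (0, 16, −2) and AC = (1, 4, 0), so a normal is n = AB × AC = (8, −2, −16).
d = |8·(-88) + (-2)·(-232) + (-16)·0 − (-78)| / √(64 + 4 + 256) = |-162| / 18 = 9.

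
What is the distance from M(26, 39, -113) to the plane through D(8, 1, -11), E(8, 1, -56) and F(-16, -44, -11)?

DE = (0, 0, -45) and DF = (-24, -45, 0), so a normal is n = DE × DF = (-2025, 1080, 0).
d = |(-2025)·26 + 1080·39 − (-15120)| / √(4100625 + 1166400 + 0) = |4590| / 2295 = 2.

2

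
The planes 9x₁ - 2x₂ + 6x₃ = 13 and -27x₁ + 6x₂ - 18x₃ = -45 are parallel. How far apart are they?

Divide the second equation by -3 to match normals: 9x₁ - 2x₂ + 6x₃ = 15.
With common normal n = (9, -2, 6) (|n| = 11), the distance is |13 − 15|/|n| = 2/11.

2/11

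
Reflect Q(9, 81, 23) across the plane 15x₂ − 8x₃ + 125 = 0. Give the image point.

With n = (0, 15, −8), the signed offset is (n·Q − (-125))/|n|² = 1156/289 = 4.
Q' = Q − 2t·n = (9, 81, 23) − 8·(0, 15, −8) = (9, −39, 87).

(9, -39, 87)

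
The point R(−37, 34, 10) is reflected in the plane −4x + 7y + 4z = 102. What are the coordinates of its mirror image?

(-5, -22, -22)

With n = (−4, 7, 4), the signed offset is (n·R − 102)/|n|² = 324/81 = 4.
R' = R − 2t·n = (−37, 34, 10) − 8·(−4, 7, 4) = (−5, −22, −22).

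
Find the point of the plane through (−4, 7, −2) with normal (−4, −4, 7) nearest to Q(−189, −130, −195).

n = (−4, −4, 7), |n|² = 81, and n·Q − (-26) = -63.
t = -63/81 = -7/9, so the foot is Q − t·n = (−189, −130, −195) − (-7/9)·(−4, −4, 7) = (−1729/9, −1198/9, −1706/9).

(-1729/9, -1198/9, -1706/9)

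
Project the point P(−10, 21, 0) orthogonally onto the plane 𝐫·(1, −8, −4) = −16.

n = (1, −8, −4), |n|² = 81, and n·P − (-16) = -162.
t = -162/81 = -2, so the foot is P − t·n = (−10, 21, 0) − (-2)·(1, −8, −4) = (−8, 5, −8).

(-8, 5, -8)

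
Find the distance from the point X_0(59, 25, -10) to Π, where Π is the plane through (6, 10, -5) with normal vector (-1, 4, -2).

17/√21

The plane has equation n·(r − (6, 10, -5)) = 0, i.e. n·r = 44.
n = (-1, 4, -2); n·P − 44 = 17; |n| = √21; distance = 17/√21 = 17√21/21.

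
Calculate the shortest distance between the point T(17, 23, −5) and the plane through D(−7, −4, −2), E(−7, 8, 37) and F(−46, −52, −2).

1

DE = (0, 12, 39) and DF = (−39, −48, 0), so a normal is n = DE × DF = (1872, −1521, 468).
d = |1872·17 + (-1521)·23 + 468·(-5) − (-7956)| / √(3504384 + 2313441 + 219024) = |2457| / 2457 = 1.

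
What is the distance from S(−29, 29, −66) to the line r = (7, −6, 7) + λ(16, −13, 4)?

Direction vector d = (16, −13, 4).
AP = (−36, 35, −73), and AP × d = (−809, −1024, −92).
|AP × d|² = 1711521 and |d|² = 441, so the distance is √(1711521/441) = √3881.

√3881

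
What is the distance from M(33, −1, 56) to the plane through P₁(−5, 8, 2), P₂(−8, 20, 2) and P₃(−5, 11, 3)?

19√26/26

P₁P₂ = (−3, 12, 0) and P₁P₃ = (0, 3, 1), so a normal is n = P₁P₂ × P₁P₃ = (12, 3, −9).
Then n·(33, −1, 56) − (−54) = −57.
|n| = √(144 + 9 + 81) = 3√26, so the distance is |-57|/(3√26) = 19√26/26.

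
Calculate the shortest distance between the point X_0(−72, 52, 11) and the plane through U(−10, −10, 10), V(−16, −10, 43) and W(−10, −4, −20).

4

UV = (−6, 0, 33) and UW = (0, 6, −30), so a normal is n = UV × UW = (−198, −180, −36).
d = |(-198)·(-72) + (-180)·52 + (-36)·11 − 3420| / √(39204 + 32400 + 1296) = |1080| / 270 = 4.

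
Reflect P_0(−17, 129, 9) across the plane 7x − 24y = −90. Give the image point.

With n = (7, −24, 0), the signed offset is (n·P_0 − (-90))/|n|² = -3125/625 = -5.
P_0' = P_0 − 2t·n = (−17, 129, 9) − (-10)·(7, −24, 0) = (53, −111, 9).

(53, -111, 9)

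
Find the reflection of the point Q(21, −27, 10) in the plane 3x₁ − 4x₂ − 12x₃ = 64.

(279/13, -359/13, 106/13)

n = (3, −4, −12), |n|² = 169, n·Q − 64 = -13, so t = -13/169 = -1/13.
Foot F = Q − (-1/13)·n = (276/13, −355/13, 118/13); the reflection is 2F − Q = (279/13, −359/13, 106/13).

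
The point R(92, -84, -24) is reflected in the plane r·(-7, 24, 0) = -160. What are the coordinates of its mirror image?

n = (-7, 24, 0), |n|² = 625, n·R − (-160) = -2500, so t = -2500/625 = -4.
Foot F = R − (-4)·n = (64, 12, -24); the reflection is 2F − R = (36, 108, -24).

(36, 108, -24)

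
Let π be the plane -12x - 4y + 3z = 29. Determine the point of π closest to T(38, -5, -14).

(2, -17, -5)

n = (-12, -4, 3), |n|² = 169, and n·T − 29 = -507.
t = -507/169 = -3, so the foot is T − t·n = (38, -5, -14) − (-3)·(-12, -4, 3) = (2, -17, -5).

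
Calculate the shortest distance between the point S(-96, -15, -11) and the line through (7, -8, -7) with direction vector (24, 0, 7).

Direction vector d = (24, 0, 7).
AP = (-103, -7, -4); AP·d = -2500, |AP|² = 10674, |d|² = 625.
distance² = |AP|² − (AP·d)²/|d|² = 10674 − 6250000/625 = 674, so the distance is √674.

√674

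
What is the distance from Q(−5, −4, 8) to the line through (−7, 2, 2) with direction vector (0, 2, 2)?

Direction vector d = (0, 2, 2).
AP = (2, −6, 6), and AP × d = (−24, −4, 4).
|AP × d|² = 608 and |d|² = 8, so the distance is √(608/8) = √76 = 2√19.

2√19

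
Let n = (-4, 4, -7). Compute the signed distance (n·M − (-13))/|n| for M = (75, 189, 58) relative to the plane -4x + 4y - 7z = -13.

n·M − (-13) = 63.
|n| = 9, so the signed distance is 63/9 = 7.

7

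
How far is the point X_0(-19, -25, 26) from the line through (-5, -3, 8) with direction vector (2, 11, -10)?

2√26

Direction vector d = (2, 11, -10).
AP = (-14, -22, 18), and AP × d = (22, -104, -110).
|AP × d|² = 23400 and |d|² = 225, so the distance is √(23400/225) = √104 = 2√26.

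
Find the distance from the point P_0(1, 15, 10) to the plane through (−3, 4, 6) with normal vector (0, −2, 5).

2/√29

The plane has equation n·(r − (−3, 4, 6)) = 0, i.e. n·r = 22.
Then n·(1, 15, 10) − 22 = −2.
|n| = √(0 + 4 + 25) = √29, so the distance is |-2|/√29 = 2/√29.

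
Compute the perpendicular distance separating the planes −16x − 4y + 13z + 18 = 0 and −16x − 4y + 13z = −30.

4/7

With common normal n = (−16, −4, 13) (|n| = 21), the distance is |(-18) − (-30)|/|n| = 12/21 = 4/7.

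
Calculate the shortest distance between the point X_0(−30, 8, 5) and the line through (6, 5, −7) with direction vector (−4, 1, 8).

Direction vector d = (−4, 1, 8).
AP = (−36, 3, 12), and AP × d = (12, 240, −24).
|AP × d|² = 58320 and |d|² = 81, so the distance is √(58320/81) = √720 = 12√5.

12√5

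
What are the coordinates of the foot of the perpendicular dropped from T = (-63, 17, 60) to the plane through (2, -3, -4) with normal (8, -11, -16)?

(-31, -27, -4)

The perpendicular from T has direction n = (8, -11, -16): r = (-63, 17, 60) + t(8, -11, -16).
Substitute into the plane: n·(T + tn) = 113 gives -1651 + 441t = 113, so t = 4.
Foot = (-63, 17, 60) + 4·(8, -11, -16) = (-31, -27, -4).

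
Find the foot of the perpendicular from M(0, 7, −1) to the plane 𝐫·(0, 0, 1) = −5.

(0, 7, -5)

n = (0, 0, 1), |n|² = 1, and n·M − (-5) = 4.
t = 4/1 = 4, so the foot is M − t·n = (0, 7, −1) − 4·(0, 0, 1) = (0, 7, −5).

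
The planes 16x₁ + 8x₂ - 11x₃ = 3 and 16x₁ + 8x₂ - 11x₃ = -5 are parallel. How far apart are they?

8/21

Both planes have normal n = (16, 8, -11), |n| = 21. Any point on the first plane is at distance |(-5) − 3|/|n| = 8/21 from the second.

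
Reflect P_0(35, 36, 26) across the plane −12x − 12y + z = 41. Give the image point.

(-37, -36, 32)

n = (−12, −12, 1), |n|² = 289, n·P_0 − 41 = -867, so t = -867/289 = -3.
Foot F = P_0 − (-3)·n = (−1, 0, 29); the reflection is 2F − P_0 = (−37, −36, 32).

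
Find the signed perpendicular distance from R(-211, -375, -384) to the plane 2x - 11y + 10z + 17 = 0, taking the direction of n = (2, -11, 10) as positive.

-8

n·R − (-17) = -120.
|n| = 15, so the signed distance is -120/15 = -8.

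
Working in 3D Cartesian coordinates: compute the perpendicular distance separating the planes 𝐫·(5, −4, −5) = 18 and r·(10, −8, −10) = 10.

13√66/66

Divide the second equation by 2 to match normals: 5x − 4y − 5z = 5.
With common normal n = (5, −4, −5) (|n| = √66), the distance is |18 − 5|/|n| = 13/√66.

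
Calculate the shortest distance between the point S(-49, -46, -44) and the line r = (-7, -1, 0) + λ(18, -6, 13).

Direction vector d = (18, -6, 13).
AP = (-42, -45, -44); AP·d = -1058, |AP|² = 5725, |d|² = 529.
distance² = |AP|² − (AP·d)²/|d|² = 5725 − 1119364/529 = 3609, so the distance is 3√401.

3√401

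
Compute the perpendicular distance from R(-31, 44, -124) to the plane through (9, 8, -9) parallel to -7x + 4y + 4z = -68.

4

Parallel planes share the normal n = (-7, 4, 4); since (9, 8, -9) lies on the plane, its equation is -7x + 4y + 4z = -67.
d = |(-7)·(-31) + 4·44 + 4·(-124) − (-67)| / √(49 + 16 + 16) = |-36| / 9 = 4.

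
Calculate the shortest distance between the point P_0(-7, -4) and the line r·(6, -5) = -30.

d = |6·(-7) + (-5)·(-4) − (-30)| / √(36 + 25) = |8|/√61 = 8√61/61.

8√61/61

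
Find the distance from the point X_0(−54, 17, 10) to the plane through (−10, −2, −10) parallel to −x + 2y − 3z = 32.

22/√14

Parallel planes share the normal n = (−1, 2, −3); since (−10, −2, −10) lies on the plane, its equation is −x + 2y − 3z = 36.
n = (−1, 2, −3); n·P − 36 = 22; |n| = √14; distance = 22/√14.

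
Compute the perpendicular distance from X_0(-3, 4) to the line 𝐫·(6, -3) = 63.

d = |6·(-3) + (-3)·4 − 63| / √(36 + 9) = |-93|/(3√5) = 31/√5.

31/√5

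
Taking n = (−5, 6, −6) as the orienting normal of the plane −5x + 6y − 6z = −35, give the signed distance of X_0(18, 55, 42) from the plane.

n·X_0 − (-35) = 23.
|n| = √97, so the signed distance is 23√97/97.

23√97/97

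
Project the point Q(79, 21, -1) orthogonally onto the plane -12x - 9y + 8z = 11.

n = (-12, -9, 8), |n|² = 289, and n·Q − 11 = -1156.
t = -1156/289 = -4, so the foot is Q − t·n = (79, 21, -1) − (-4)·(-12, -9, 8) = (31, -15, 31).

(31, -15, 31)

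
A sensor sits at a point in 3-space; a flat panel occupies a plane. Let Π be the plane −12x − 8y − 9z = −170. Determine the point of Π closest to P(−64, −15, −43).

n = (−12, −8, −9), |n|² = 289, and n·P − (-170) = 1445.
t = 1445/289 = 5, so the foot is P − t·n = (−64, −15, −43) − 5·(−12, −8, −9) = (−4, 25, 2).

(-4, 25, 2)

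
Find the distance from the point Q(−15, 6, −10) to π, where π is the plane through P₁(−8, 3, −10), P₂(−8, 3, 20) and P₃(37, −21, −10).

11/17

P₁P₂ = (0, 0, 30) and P₁P₃ = (45, −24, 0), so a normal is n = P₁P₂ × P₁P₃ = (720, 1350, 0).
Then n·(−15, 6, −10) − (−1710) = −990.
|n| = √(518400 + 1822500 + 0) = 1530, so the distance is |-990|/1530 = 11/17.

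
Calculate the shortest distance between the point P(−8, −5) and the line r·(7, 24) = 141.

317/25

d = |7·(-8) + 24·(-5) − 141| / √(49 + 576) = |-317|/25 = 317/25.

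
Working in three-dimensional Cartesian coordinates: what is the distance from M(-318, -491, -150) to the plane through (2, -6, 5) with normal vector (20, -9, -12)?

The plane has equation n·(r − (2, -6, 5)) = 0, i.e. n·r = 34.
n = (20, -9, -12); n·P − 34 = -175; |n| = 25; distance = 175/25 = 7.

7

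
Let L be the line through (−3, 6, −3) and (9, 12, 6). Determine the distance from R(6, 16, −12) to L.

√233

A direction vector is d = (12, 6, 9).
AP = (9, 10, −9); AP·d = 87, |AP|² = 262, |d|² = 261.
distance² = |AP|² − (AP·d)²/|d|² = 262 − 7569/261 = 233, so the distance is √233.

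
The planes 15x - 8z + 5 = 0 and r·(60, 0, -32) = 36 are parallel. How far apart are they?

Divide the second equation by 4 to match normals: 15x - 8z = 9.
Both planes have normal n = (15, 0, -8), |n| = 17. Any point on the first plane is at distance |9 − (-5)|/|n| = 14/17 from the second.

14/17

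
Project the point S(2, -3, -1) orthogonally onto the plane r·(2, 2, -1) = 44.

(12, 7, -6)

n = (2, 2, -1), |n|² = 9, and n·S − 44 = -45.
t = -45/9 = -5, so the foot is S − t·n = (2, -3, -1) − (-5)·(2, 2, -1) = (12, 7, -6).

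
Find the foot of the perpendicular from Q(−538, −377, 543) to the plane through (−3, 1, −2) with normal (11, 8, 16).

(-3733/7, -2615/7, 3849/7)

n = (11, 8, 16), |n|² = 441, and n·Q − (-57) = -189.
t = -189/441 = -3/7, so the foot is Q − t·n = (−538, −377, 543) − (-3/7)·(11, 8, 16) = (−3733/7, −2615/7, 3849/7).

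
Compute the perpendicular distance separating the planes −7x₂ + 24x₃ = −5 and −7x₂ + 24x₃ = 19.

24/25

With common normal n = (0, −7, 24) (|n| = 25), the distance is |(-5) − 19|/|n| = 24/25.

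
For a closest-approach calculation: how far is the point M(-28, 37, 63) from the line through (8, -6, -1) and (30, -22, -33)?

√185

A direction vector is d = (22, -16, -32).
AP = (-36, 43, 64), and AP × d = (-352, 256, -370).
|AP × d|² = 326340 and |d|² = 1764, so the distance is √(326340/1764) = √185.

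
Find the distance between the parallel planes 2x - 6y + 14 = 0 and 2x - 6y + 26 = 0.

With common normal n = (2, -6, 0) (|n| = 2√10), the distance is |(-14) − (-26)|/|n| = 12/(2√10) = 3√10/5.

6/√10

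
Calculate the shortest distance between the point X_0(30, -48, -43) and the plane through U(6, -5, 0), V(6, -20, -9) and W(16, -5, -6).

14√43/43

UV = (0, -15, -9) and UW = (10, 0, -6), so a normal is n = UV × UW = (90, -90, 150).
Then n·(30, -48, -43) - 990 = -420.
|n| = √(8100 + 8100 + 22500) = 30√43, so the distance is |-420|/(30√43) = 14/√43.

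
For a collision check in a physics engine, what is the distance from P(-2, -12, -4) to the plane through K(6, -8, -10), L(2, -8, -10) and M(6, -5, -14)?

KL = (-4, 0, 0) and KM = (0, 3, -4), so a normal is n = KL × KM = (0, -16, -12).
Then n·(-2, -12, -4) - 248 = -8.
|n| = √(0 + 256 + 144) = 20, so the distance is |-8|/20 = 2/5.

2/5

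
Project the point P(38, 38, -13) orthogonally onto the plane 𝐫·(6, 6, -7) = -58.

The perpendicular from P has direction n = (6, 6, -7): r = (38, 38, -13) + t(6, 6, -7).
Substitute into the plane: n·(P + tn) = -58 gives 547 + 121t = -58, so t = -5.
Foot = (38, 38, -13) + (-5)·(6, 6, -7) = (8, 8, 22).

(8, 8, 22)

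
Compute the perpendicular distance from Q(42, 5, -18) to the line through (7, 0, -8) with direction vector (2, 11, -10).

Direction vector d = (2, 11, -10).
AP = (35, 5, -10), and AP × d = (60, 330, 375).
|AP × d|² = 253125 and |d|² = 225, so the distance is √(253125/225) = √1125 = 15√5.

15√5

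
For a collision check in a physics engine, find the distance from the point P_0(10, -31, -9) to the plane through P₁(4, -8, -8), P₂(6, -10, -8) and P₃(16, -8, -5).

13√2/6

P₁P₂ = (2, -2, 0) and P₁P₃ = (12, 0, 3), so a normal is n = P₁P₂ × P₁P₃ = (-6, -6, 24).
d = |(-6)·10 + (-6)·(-31) + 24·(-9) − (-168)| / √(36 + 36 + 576) = |78| / (18√2) = 13√2/6.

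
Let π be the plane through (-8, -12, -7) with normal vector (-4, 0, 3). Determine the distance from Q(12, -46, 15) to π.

The plane has equation n·(r − (-8, -12, -7)) = 0, i.e. n·r = 11.
d = |(-4)·12 + 3·15 − 11| / √(16 + 0 + 9) = |-14| / 5 = 14/5.

14/5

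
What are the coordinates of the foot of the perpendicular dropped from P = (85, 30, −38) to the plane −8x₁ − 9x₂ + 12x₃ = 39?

(45, -15, 22)

n = (−8, −9, 12), |n|² = 289, and n·P − 39 = -1445.
t = -1445/289 = -5, so the foot is P − t·n = (85, 30, −38) − (-5)·(−8, −9, 12) = (45, −15, 22).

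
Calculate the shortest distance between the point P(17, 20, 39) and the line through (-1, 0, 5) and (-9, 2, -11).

A direction vector is d = (-8, 2, -16).
AP = (18, 20, 34); AP·d = -648, |AP|² = 1880, |d|² = 324.
distance² = |AP|² − (AP·d)²/|d|² = 1880 − 419904/324 = 584, so the distance is 2√146.

2√146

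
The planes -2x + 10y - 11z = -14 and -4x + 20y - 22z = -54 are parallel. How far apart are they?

Divide the second equation by 2 to match normals: -2x + 10y - 11z = -27.
With common normal n = (-2, 10, -11) (|n| = 15), the distance is |(-14) − (-27)|/|n| = 13/15.

13/15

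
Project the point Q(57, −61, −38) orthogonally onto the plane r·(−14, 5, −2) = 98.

(-13, -36, -48)

The perpendicular from Q has direction n = (−14, 5, −2): r = (57, −61, −38) + μ(−14, 5, −2).
Substitute into the plane: n·(Q + μn) = 98 gives -1027 + 225μ = 98, so μ = 5.
Foot = (57, −61, −38) + 5·(−14, 5, −2) = (−13, −36, −48).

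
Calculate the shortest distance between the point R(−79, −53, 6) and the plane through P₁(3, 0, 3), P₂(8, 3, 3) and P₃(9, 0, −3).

P₁P₂ = (5, 3, 0) and P₁P₃ = (6, 0, −6), so a normal is n = P₁P₂ × P₁P₃ = (−18, 30, −18).
Then n·(−79, −53, 6) − (−108) = −168.
|n| = √(324 + 900 + 324) = 6√43, so the distance is |-168|/(6√43) = 28/√43.

28/√43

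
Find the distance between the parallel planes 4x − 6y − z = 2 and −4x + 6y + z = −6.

4/√53

Divide the second equation by -1 to match normals: 4x − 6y − z = 6.
With common normal n = (4, −6, −1) (|n| = √53), the distance is |2 − 6|/|n| = 4/√53 = 4√53/53.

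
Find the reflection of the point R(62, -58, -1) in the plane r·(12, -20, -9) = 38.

n = (12, -20, -9), |n|² = 625, n·R − 38 = 1875, so t = 1875/625 = 3.
Foot F = R − 3·n = (26, 2, 26); the reflection is 2F − R = (-10, 62, 53).

(-10, 62, 53)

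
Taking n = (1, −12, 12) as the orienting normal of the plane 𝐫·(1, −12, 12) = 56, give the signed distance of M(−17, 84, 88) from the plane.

n·M − 56 = -25.
|n| = 17, so the signed distance is -25/17.

-25/17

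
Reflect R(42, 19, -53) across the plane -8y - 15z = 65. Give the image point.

With n = (0, -8, -15), the signed offset is (n·R − 65)/|n|² = 578/289 = 2.
R' = R − 2t·n = (42, 19, -53) − 4·(0, -8, -15) = (42, 51, 7).

(42, 51, 7)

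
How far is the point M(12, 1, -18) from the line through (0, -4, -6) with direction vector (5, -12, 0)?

√313

Direction vector d = (5, -12, 0).
AP = (12, 5, -12); AP·d = 0, |AP|² = 313, |d|² = 169.
distance² = |AP|² − (AP·d)²/|d|² = 313 − 0/169 = 313, so the distance is √313.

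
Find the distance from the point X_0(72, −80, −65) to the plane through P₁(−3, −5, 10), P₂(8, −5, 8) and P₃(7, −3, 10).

P₁P₂ = (11, 0, −2) and P₁P₃ = (10, 2, 0), so a normal is n = P₁P₂ × P₁P₃ = (4, −20, 22).
Then n·(72, −80, −65) − 308 = 150.
|n| = √(16 + 400 + 484) = 30, so the distance is |150|/30 = 5.

5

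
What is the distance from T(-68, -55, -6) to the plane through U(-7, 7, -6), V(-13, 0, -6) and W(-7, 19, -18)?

UV = (-6, -7, 0) and UW = (0, 12, -12), so a normal is n = UV × UW = (84, -72, -72).
n = (84, -72, -72); n·P − (-660) = -660; |n| = 132; distance = 660/132 = 5.

5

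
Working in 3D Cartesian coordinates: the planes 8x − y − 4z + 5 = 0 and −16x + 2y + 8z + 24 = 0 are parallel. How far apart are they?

Divide the second equation by -2 to match normals: 8x − y − 4z = 12.
Both planes have normal n = (8, −1, −4), |n| = 9. Any point on the first plane is at distance |12 − (-5)|/|n| = 17/9 from the second.

17/9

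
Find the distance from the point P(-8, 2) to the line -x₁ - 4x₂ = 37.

The normal to the line is n = (-1, -4) with |n| = √17.
|n·P − 37| = |0 − 37| = 37, so the distance is 37/√17 = 37√17/17.

37/√17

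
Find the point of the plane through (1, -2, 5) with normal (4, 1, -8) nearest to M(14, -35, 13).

(146/9, -310/9, 77/9)

n = (4, 1, -8), |n|² = 81, and n·M − (-38) = -45.
t = -45/81 = -5/9, so the foot is M − t·n = (14, -35, 13) − (-5/9)·(4, 1, -8) = (146/9, -310/9, 77/9).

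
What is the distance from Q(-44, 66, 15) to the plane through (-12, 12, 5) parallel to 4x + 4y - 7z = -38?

2

Parallel planes share the normal n = (4, 4, -7); since (-12, 12, 5) lies on the plane, its equation is 4x + 4y - 7z = -35.
Then n·(-44, 66, 15) - (-35) = 18.
|n| = √(16 + 16 + 49) = 9, so the distance is |18|/9 = 2.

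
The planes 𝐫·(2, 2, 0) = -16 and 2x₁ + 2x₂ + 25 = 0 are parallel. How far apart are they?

Both planes have normal n = (2, 2, 0), |n| = 2√2. Any point on the first plane is at distance |(-25) − (-16)|/|n| = 9/(2√2) = 9√2/4 from the second.

9√2/4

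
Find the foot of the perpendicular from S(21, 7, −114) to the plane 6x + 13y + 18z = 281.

(45, 59, -42)

n = (6, 13, 18), |n|² = 529, and n·S − 281 = -2116.
t = -2116/529 = -4, so the foot is S − t·n = (21, 7, −114) − (-4)·(6, 13, 18) = (45, 59, −42).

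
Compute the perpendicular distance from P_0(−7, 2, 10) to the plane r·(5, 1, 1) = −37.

14/(3√3)

Normal vector n = (5, 1, 1), and n·(−7, 2, 10) − (−37) = 14.
|n| = √(25 + 1 + 1) = 3√3, so the distance is |14|/(3√3) = 14/(3√3).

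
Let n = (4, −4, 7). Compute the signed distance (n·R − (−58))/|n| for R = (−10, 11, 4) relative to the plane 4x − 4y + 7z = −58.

2/9

n·R − (-58) = 2.
|n| = 9, so the signed distance is 2/9.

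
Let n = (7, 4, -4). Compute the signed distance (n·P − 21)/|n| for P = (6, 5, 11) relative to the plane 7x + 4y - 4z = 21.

n·P − 21 = -3.
|n| = 9, so the signed distance is -3/9 = -1/3.

-1/3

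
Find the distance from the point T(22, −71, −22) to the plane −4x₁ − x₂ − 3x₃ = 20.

29/√26

Normal vector n = (−4, −1, −3), and n·(22, −71, −22) − 20 = 29.
|n| = √(16 + 1 + 9) = √26, so the distance is |29|/√26 = 29/√26.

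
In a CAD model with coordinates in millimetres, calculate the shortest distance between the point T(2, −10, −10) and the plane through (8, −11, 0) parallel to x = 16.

Parallel planes share the normal n = (1, 0, 0); since (8, −11, 0) lies on the plane, its equation is x = 8.
Then n·(2, −10, −10) − 8 = −6.
|n| = √(1 + 0 + 0) = 1, so the distance is |-6|/1 = 6.

6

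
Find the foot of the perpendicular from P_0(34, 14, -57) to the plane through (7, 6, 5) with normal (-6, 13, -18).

n = (-6, 13, -18), |n|² = 529, and n·P_0 − (-54) = 1058.
t = 1058/529 = 2, so the foot is P_0 − t·n = (34, 14, -57) − 2·(-6, 13, -18) = (46, -12, -21).

(46, -12, -21)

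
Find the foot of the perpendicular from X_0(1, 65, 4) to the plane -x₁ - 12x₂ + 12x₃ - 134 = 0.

(-2, 29, 40)

The perpendicular from X_0 has direction n = (-1, -12, 12): r = (1, 65, 4) + λ(-1, -12, 12).
Substitute into the plane: n·(X_0 + λn) = 134 gives -733 + 289λ = 134, so λ = 3.
Foot = (1, 65, 4) + 3·(-1, -12, 12) = (-2, 29, 40).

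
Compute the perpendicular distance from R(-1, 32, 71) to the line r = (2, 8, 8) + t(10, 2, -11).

Direction vector d = (10, 2, -11).
AP = (-3, 24, 63), and AP × d = (-390, 597, -246).
|AP × d|² = 569025 and |d|² = 225, so the distance is √(569025/225) = √2529 = 3√281.

3√281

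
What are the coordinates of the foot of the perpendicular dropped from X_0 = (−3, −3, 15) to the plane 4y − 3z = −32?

(-3, 1, 12)

n = (0, 4, −3), |n|² = 25, and n·X_0 − (-32) = -25.
t = -25/25 = -1, so the foot is X_0 − t·n = (−3, −3, 15) − (-1)·(0, 4, −3) = (−3, 1, 12).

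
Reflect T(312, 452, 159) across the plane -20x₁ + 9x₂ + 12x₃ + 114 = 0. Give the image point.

n = (-20, 9, 12), |n|² = 625, n·T − (-114) = -150, so t = -150/625 = -6/25.
Foot F = T − (-6/25)·n = (1536/5, 11354/25, 4047/25); the reflection is 2F − T = (1512/5, 11408/25, 4119/25).

(1512/5, 11408/25, 4119/25)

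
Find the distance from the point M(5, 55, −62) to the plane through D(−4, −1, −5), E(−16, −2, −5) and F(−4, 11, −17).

DE = (−12, −1, 0) and DF = (0, 12, −12), so a normal is n = DE × DF = (12, −144, −144).
n = (12, −144, −144); n·P − 816 = 252; |n| = 204; distance = 252/204 = 21/17.

21/17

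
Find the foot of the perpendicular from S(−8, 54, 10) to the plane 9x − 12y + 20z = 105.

(1, 42, 30)

n = (9, −12, 20), |n|² = 625, and n·S − 105 = -625.
t = -625/625 = -1, so the foot is S − t·n = (−8, 54, 10) − (-1)·(9, −12, 20) = (1, 42, 30).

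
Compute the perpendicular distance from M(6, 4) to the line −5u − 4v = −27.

19/√41

The normal to the line is n = (−5, −4) with |n| = √41.
|n·M − (-27)| = |-46 − (-27)| = 19, so the distance is 19/√41 = 19√41/41.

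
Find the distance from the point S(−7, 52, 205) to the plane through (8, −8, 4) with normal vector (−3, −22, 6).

The plane has equation n·(r − (8, −8, 4)) = 0, i.e. n·r = 176.
d = |(-3)·(-7) + (-22)·52 + 6·205 − 176| / √(9 + 484 + 36) = |-69| / 23 = 3.

3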